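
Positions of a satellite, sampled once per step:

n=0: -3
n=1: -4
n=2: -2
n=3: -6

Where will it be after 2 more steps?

Step-to-step displacements: -1, +2, -4; each is -2× the previous.
step 4: -6 + 8 → 2
step 5: 2 − 16 → -14

-14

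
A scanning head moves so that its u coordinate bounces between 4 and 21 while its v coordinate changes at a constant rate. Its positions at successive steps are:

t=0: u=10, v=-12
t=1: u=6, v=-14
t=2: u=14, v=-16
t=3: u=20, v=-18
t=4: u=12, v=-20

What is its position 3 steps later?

u=20, v=-26

The u coordinate reflects between 4 and 21, moving 8 per step.
  step 5: 12 → 4
  step 6: 4 → 12
  step 7: 12 → 20
The v coordinate changes by -2 each step: at step 7 it is -26.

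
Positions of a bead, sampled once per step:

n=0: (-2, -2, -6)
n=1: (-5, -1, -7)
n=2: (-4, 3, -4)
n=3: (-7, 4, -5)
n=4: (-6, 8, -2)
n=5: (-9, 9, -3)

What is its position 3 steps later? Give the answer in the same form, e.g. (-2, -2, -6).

Differencing gives (-3, +1, -1), (+1, +4, +3), (-3, +1, -1), (+1, +4, +3), (-3, +1, -1). This is the pattern (-3, +1, -1), (+1, +4, +3) repeated.
step 6: apply (+1, +4, +3) → (-8, 13, 0)
step 7: apply (-3, +1, -1) → (-11, 14, -1)
step 8: apply (+1, +4, +3) → (-10, 18, 2)

(-10, 18, 2)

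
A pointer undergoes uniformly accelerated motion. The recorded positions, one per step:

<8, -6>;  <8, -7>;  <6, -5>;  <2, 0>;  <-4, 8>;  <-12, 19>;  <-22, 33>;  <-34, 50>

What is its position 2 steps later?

Taking differences between consecutive positions: <+0, -1>, <-2, +2>, <-4, +5>, <-6, +8>, <-8, +11>, <-10, +14>, <-12, +17>. These grow by <-2, +3> each step.
step 8: <-34, 50> + <-14, +20> → <-48, 70>
step 9: <-48, 70> + <-16, +23> → <-64, 93>

<-64, 93>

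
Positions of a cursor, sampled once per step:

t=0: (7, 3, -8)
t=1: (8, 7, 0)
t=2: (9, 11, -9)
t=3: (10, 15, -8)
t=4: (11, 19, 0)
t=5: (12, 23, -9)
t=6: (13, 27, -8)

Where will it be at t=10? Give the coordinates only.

(17, 43, 0)

First: linear, +1 per step → 17 at step 10.
Second: linear, +4 per step → 43 at step 10.
Third: cycles through -8, 0, -9 every 3 steps. Step 10 lands at position 1 of the cycle → 0.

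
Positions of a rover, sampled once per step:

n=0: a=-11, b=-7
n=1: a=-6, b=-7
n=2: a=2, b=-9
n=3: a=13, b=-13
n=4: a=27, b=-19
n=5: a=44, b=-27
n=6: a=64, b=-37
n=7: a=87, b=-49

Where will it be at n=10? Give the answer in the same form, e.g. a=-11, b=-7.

a=174, b=-97

Taking differences between consecutive positions: (+5, +0), (+8, -2), (+11, -4), (+14, -6), (+17, -8), (+20, -10), (+23, -12). These grow by (+3, -2) each step.
step 8: a=87, b=-49 + (+26, -14) → a=113, b=-63
step 9: a=113, b=-63 + (+29, -16) → a=142, b=-79
step 10: a=142, b=-79 + (+32, -18) → a=174, b=-97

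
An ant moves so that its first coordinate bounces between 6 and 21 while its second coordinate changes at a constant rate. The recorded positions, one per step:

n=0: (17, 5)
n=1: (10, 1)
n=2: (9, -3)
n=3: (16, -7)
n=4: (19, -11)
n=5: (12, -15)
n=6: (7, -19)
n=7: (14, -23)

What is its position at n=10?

The first coordinate reflects between 6 and 21, moving 7 per step.
  step 8: 14 → 21
  step 9: 21 → 14
  step 10: 14 → 7
The second coordinate changes by -4 each step: at step 10 it is -35.

(7, -35)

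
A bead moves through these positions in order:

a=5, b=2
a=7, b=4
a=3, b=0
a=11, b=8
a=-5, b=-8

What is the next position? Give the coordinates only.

Step-to-step displacements: (+2, +2), (-4, -4), (+8, +8), (-16, -16); each is -2× the previous.
step 5: a=-5, b=-8 + (+32, +32) → a=27, b=24

a=27, b=24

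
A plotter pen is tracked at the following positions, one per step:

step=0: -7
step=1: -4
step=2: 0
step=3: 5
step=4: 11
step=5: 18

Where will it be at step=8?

Taking differences between consecutive positions: +3, +4, +5, +6, +7. These grow by +1 each step.
step 6: 18 + 8 → 26
step 7: 26 + 9 → 35
step 8: 35 + 10 → 45

45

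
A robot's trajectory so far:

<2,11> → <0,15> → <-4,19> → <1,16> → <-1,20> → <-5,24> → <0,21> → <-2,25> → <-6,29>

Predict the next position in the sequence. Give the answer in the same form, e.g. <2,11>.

Step-to-step displacements: <-2,+4>, <-4,+4>, <+5,-3>, <-2,+4>, <-4,+4>, <+5,-3>, <-2,+4>, <-4,+4> — a repeating cycle of length 3.
step 9: apply <+5,-3> → <-1,26>

<-1,26>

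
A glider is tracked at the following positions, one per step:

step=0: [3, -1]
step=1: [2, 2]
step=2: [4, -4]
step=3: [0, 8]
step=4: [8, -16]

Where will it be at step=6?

[24, -64]

Consecutive displacements [-1, +3], [+2, -6], [-4, +12], [+8, -24] scale by a factor of -2 each step.
step 5: [8, -16] + [-16, +48] → [-8, 32]
step 6: [-8, 32] + [+32, -96] → [24, -64]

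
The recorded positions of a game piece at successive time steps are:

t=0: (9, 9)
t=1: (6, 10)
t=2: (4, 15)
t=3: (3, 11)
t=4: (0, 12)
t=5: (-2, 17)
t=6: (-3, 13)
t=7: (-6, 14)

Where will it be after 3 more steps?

(-12, 16)

Differencing gives (-3, +1), (-2, +5), (-1, -4), (-3, +1), (-2, +5), (-1, -4), (-3, +1). This is the pattern (-3, +1), (-2, +5), (-1, -4) repeated.
step 8: apply (-2, +5) → (-8, 19)
step 9: apply (-1, -4) → (-9, 15)
step 10: apply (-3, +1) → (-12, 16)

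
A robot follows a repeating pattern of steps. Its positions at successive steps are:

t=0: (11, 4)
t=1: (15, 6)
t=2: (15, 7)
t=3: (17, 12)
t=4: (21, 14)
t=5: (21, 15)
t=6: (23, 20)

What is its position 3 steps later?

(29, 28)

Step-to-step displacements: (+4, +2), (+0, +1), (+2, +5), (+4, +2), (+0, +1), (+2, +5) — a repeating cycle of length 3.
step 7: apply (+4, +2) → (27, 22)
step 8: apply (+0, +1) → (27, 23)
step 9: apply (+2, +5) → (29, 28)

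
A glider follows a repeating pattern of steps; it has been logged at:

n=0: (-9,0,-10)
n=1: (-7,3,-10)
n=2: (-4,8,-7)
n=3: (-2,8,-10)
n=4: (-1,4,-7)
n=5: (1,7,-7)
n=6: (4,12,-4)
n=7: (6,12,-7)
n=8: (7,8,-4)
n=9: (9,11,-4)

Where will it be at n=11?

The moves between consecutive positions are (+2,+3,+0), (+3,+5,+3), (+2,+0,-3), (+1,-4,+3), (+2,+3,+0), (+3,+5,+3), (+2,+0,-3), (+1,-4,+3), (+2,+3,+0); they repeat the 4-cycle [(+2,+3,+0), (+3,+5,+3), (+2,+0,-3), (+1,-4,+3)].
step 10: apply (+3,+5,+3) → (12,16,-1)
step 11: apply (+2,+0,-3) → (14,16,-4)

(14,16,-4)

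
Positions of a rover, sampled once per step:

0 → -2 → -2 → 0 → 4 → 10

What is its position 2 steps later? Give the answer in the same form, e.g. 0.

Successive displacements: -2, +0, +2, +4, +6 — each changes by +2.
step 6: 10 + 8 → 18
step 7: 18 + 10 → 28

28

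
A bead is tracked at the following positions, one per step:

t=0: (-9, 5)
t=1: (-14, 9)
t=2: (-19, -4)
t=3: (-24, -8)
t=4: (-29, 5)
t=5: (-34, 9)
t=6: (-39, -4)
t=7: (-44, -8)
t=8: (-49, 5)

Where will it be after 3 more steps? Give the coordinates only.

(-64, -8)

The first coordinate changes by -5 each step, so at step 11 it is -9 + 11·(-5) = -64.
The second coordinate repeats the cycle [5, 9, -4, -8] with period 4; step 11 mod 4 = 3, giving -8.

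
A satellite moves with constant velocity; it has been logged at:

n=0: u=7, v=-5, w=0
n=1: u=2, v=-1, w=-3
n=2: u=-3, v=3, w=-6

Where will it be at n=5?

Constant displacement of (-5, +4, -3) per step.
step 3: u=-3, v=3, w=-6 + (-5, +4, -3) → u=-8, v=7, w=-9
step 4: u=-8, v=7, w=-9 + (-5, +4, -3) → u=-13, v=11, w=-12
step 5: u=-13, v=11, w=-12 + (-5, +4, -3) → u=-18, v=15, w=-15

u=-18, v=15, w=-15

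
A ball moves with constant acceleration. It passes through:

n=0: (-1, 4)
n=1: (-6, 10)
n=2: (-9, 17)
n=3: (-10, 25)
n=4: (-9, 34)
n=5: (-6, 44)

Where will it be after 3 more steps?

(15, 80)

Successive displacements: (-5, +6), (-3, +7), (-1, +8), (+1, +9), (+3, +10) — each changes by (+2, +1).
step 6: (-6, 44) + (+5, +11) → (-1, 55)
step 7: (-1, 55) + (+7, +12) → (6, 67)
step 8: (6, 67) + (+9, +13) → (15, 80)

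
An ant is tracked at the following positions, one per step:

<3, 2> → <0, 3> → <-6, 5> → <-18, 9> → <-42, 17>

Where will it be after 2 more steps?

<-186, 65>

Consecutive displacements <-3, +1>, <-6, +2>, <-12, +4>, <-24, +8> scale by a factor of 2 each step.
step 5: <-42, 17> + <-48, +16> → <-90, 33>
step 6: <-90, 33> + <-96, +32> → <-186, 65>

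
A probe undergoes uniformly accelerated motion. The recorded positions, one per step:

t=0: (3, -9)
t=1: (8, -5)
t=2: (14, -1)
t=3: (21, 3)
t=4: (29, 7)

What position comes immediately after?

(38, 11)

Successive displacements: (+5, +4), (+6, +4), (+7, +4), (+8, +4) — each changes by (+1, +0).
step 5: (29, 7) + (+9, +4) → (38, 11)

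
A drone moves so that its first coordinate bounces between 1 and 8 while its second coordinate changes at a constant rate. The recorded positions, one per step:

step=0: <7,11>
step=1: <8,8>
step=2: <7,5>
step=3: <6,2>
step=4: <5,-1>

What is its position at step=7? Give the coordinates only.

<2,-10>

The first coordinate reflects between 1 and 8, moving 1 per step.
  step 5: 5 → 4
  step 6: 4 → 3
  step 7: 3 → 2
The second coordinate changes by -3 each step: at step 7 it is -10.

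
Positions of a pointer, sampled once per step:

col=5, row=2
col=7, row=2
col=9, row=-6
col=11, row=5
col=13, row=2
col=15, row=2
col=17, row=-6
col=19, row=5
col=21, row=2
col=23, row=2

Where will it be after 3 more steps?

col=29, row=2

The col coordinate changes by +2 each step, so at step 12 it is 5 + 12·(2) = 29.
The row coordinate repeats the cycle [2, 2, -6, 5] with period 4; step 12 mod 4 = 0, giving 2.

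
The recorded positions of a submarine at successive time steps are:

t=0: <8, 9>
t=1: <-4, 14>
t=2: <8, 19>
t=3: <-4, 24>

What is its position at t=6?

<8, 39>

The first coordinate repeats the cycle [8, -4] with period 2; step 6 mod 2 = 0, giving 8.
The second coordinate changes by +5 each step, so at step 6 it is 9 + 6·(5) = 39.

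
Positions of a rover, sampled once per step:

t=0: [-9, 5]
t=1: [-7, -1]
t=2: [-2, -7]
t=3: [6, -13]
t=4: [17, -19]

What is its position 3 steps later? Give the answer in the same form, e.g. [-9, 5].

Successive displacements: [+2, -6], [+5, -6], [+8, -6], [+11, -6] — each changes by [+3, +0].
step 5: [17, -19] + [+14, -6] → [31, -25]
step 6: [31, -25] + [+17, -6] → [48, -31]
step 7: [48, -31] + [+20, -6] → [68, -37]

[68, -37]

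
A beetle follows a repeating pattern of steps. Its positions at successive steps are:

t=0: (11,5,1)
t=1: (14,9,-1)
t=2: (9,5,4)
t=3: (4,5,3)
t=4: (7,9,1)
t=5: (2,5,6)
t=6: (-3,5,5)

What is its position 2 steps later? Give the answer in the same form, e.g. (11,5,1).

(-5,5,8)

Step-to-step displacements: (+3,+4,-2), (-5,-4,+5), (-5,+0,-1), (+3,+4,-2), (-5,-4,+5), (-5,+0,-1) — a repeating cycle of length 3.
step 7: apply (+3,+4,-2) → (0,9,3)
step 8: apply (-5,-4,+5) → (-5,5,8)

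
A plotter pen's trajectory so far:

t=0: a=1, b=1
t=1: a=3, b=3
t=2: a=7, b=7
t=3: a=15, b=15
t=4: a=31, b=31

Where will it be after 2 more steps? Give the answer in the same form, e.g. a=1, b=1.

a=127, b=127

Consecutive displacements (+2, +2), (+4, +4), (+8, +8), (+16, +16) scale by a factor of 2 each step.
step 5: a=31, b=31 + (+32, +32) → a=63, b=63
step 6: a=63, b=63 + (+64, +64) → a=127, b=127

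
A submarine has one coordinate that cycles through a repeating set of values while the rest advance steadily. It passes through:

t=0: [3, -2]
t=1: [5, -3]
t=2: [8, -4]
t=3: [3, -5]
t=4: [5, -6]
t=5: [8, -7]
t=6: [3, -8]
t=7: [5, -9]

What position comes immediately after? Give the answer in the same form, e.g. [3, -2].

The first coordinate repeats the cycle [3, 5, 8] with period 3; step 8 mod 3 = 2, giving 8.
The second coordinate changes by -1 each step, so at step 8 it is -2 + 8·(-1) = -10.

[8, -10]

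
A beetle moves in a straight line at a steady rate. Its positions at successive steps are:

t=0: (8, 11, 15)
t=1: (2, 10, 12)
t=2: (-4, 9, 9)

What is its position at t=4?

Constant displacement of (-6, -1, -3) per step.
step 3: (-4, 9, 9) + (-6, -1, -3) → (-10, 8, 6)
step 4: (-10, 8, 6) + (-6, -1, -3) → (-16, 7, 3)

(-16, 7, 3)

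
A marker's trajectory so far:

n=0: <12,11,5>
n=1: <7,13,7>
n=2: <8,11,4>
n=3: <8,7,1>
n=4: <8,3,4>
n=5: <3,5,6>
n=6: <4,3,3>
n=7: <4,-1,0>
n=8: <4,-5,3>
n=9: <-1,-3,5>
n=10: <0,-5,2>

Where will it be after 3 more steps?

Differencing gives <-5,+2,+2>, <+1,-2,-3>, <+0,-4,-3>, <+0,-4,+3>, <-5,+2,+2>, <+1,-2,-3>, <+0,-4,-3>, <+0,-4,+3>, <-5,+2,+2>, <+1,-2,-3>. This is the pattern <-5,+2,+2>, <+1,-2,-3>, <+0,-4,-3>, <+0,-4,+3> repeated.
step 11: apply <+0,-4,-3> → <0,-9,-1>
step 12: apply <+0,-4,+3> → <0,-13,2>
step 13: apply <-5,+2,+2> → <-5,-11,4>

<-5,-11,4>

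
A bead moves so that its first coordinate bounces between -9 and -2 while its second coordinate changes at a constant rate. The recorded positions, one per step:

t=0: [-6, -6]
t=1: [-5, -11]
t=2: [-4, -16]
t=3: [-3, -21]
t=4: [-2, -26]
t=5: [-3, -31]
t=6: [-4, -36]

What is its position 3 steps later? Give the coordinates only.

[-7, -51]

The first coordinate reflects between -9 and -2, moving 1 per step.
  step 7: -4 → -5
  step 8: -5 → -6
  step 9: -6 → -7
The second coordinate changes by -5 each step: at step 9 it is -51.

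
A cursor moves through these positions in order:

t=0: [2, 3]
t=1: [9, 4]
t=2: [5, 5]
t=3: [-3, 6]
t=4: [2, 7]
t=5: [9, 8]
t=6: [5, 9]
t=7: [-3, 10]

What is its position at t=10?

First: cycles through 2, 9, 5, -3 every 4 steps. Step 10 lands at position 2 of the cycle → 5.
Second: linear, +1 per step → 13 at step 10.

[5, 13]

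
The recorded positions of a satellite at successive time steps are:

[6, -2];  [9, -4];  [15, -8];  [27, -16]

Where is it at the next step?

[51, -32]

Consecutive displacements [+3, -2], [+6, -4], [+12, -8] scale by a factor of 2 each step.
step 4: [27, -16] + [+24, -16] → [51, -32]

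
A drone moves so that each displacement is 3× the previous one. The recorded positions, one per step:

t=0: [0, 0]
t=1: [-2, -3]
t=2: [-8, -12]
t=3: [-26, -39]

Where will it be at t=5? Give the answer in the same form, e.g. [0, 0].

[-242, -363]

Step-to-step displacements: [-2, -3], [-6, -9], [-18, -27]; each is 3× the previous.
step 4: [-26, -39] + [-54, -81] → [-80, -120]
step 5: [-80, -120] + [-162, -243] → [-242, -363]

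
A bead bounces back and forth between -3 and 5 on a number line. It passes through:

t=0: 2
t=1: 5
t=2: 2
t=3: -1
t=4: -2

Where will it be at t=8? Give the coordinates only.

0

The value reflects between -3 and 5, moving 3 per step.
  step 5: -2 → 1
  step 6: 1 → 4
  step 7: 4 → 3
  step 8: 3 → 0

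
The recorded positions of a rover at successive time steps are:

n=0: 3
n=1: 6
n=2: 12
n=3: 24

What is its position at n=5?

The jumps are +3, +6, +12 — a geometric progression with ratio 2.
step 4: 24 + 24 → 48
step 5: 48 + 48 → 96

96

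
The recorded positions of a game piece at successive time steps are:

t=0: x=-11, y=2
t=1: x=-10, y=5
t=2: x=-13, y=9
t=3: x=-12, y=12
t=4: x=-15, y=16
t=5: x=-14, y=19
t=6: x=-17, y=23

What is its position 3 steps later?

x=-18, y=33

Differencing gives (+1, +3), (-3, +4), (+1, +3), (-3, +4), (+1, +3), (-3, +4). This is the pattern (+1, +3), (-3, +4) repeated.
step 7: apply (+1, +3) → x=-16, y=26
step 8: apply (-3, +4) → x=-19, y=30
step 9: apply (+1, +3) → x=-18, y=33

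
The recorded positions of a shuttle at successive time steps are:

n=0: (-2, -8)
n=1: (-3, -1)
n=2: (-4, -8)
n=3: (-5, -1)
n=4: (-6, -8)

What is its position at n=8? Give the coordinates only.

First: linear, -1 per step → -10 at step 8.
Second: cycles through -8, -1 every 2 steps. Step 8 lands at position 0 of the cycle → -8.

(-10, -8)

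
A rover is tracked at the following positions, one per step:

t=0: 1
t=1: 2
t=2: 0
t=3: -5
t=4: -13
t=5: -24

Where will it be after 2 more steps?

-55

Successive displacements: +1, -2, -5, -8, -11 — each changes by -3.
step 6: -24 − 14 → -38
step 7: -38 − 17 → -55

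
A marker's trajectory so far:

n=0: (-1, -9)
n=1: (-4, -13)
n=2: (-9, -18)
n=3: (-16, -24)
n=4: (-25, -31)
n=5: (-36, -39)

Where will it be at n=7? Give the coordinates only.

Successive displacements: (-3, -4), (-5, -5), (-7, -6), (-9, -7), (-11, -8) — each changes by (-2, -1).
step 6: (-36, -39) + (-13, -9) → (-49, -48)
step 7: (-49, -48) + (-15, -10) → (-64, -58)

(-64, -58)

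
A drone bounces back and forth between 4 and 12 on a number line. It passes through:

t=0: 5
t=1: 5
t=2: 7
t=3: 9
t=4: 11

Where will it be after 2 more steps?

9

The value travels 2 per step and bounces off the walls at 4 and 12.
  step 5: 11 → 11
  step 6: 11 → 9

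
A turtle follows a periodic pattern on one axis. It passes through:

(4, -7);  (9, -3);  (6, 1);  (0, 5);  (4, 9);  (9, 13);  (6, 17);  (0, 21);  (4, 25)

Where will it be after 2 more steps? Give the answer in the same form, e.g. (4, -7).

(6, 33)

First: cycles through 4, 9, 6, 0 every 4 steps. Step 10 lands at position 2 of the cycle → 6.
Second: linear, +4 per step → 33 at step 10.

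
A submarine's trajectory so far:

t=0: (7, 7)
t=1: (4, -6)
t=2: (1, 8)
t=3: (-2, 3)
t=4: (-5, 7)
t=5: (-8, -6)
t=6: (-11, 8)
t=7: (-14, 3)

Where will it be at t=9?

(-20, -6)

The first coordinate changes by -3 each step, so at step 9 it is 7 + 9·(-3) = -20.
The second coordinate repeats the cycle [7, -6, 8, 3] with period 4; step 9 mod 4 = 1, giving -6.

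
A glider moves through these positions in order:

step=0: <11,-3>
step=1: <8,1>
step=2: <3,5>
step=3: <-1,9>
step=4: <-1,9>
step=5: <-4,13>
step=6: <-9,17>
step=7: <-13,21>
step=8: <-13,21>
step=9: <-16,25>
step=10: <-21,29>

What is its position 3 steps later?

<-28,37>

The moves between consecutive positions are <-3,+4>, <-5,+4>, <-4,+4>, <+0,+0>, <-3,+4>, <-5,+4>, <-4,+4>, <+0,+0>, <-3,+4>, <-5,+4>; they repeat the 4-cycle [<-3,+4>, <-5,+4>, <-4,+4>, <+0,+0>].
step 11: apply <-4,+4> → <-25,33>
step 12: apply <+0,+0> → <-25,33>
step 13: apply <-3,+4> → <-28,37>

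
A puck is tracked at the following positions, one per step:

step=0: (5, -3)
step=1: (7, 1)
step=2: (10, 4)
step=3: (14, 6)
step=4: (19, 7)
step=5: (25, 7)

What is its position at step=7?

Taking differences between consecutive positions: (+2, +4), (+3, +3), (+4, +2), (+5, +1), (+6, +0). These grow by (+1, -1) each step.
step 6: (25, 7) + (+7, -1) → (32, 6)
step 7: (32, 6) + (+8, -2) → (40, 4)

(40, 4)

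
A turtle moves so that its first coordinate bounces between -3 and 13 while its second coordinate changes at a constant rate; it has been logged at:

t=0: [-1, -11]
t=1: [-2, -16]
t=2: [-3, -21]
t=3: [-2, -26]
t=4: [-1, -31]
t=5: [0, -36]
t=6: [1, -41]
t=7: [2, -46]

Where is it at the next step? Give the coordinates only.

The first coordinate travels 1 per step and bounces off the walls at -3 and 13.
  step 8: 2 → 3
The second coordinate changes by -5 each step: at step 8 it is -51.

[3, -51]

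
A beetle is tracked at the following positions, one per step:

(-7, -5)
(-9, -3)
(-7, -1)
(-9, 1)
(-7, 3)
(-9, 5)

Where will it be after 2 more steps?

(-9, 9)

First: cycles through -7, -9 every 2 steps. Step 7 lands at position 1 of the cycle → -9.
Second: linear, +2 per step → 9 at step 7.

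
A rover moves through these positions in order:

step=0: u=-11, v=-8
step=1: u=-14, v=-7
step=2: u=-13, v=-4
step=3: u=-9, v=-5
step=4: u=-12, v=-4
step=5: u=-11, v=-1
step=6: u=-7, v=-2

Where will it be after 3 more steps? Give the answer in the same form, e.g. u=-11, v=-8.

Differencing gives (-3,+1), (+1,+3), (+4,-1), (-3,+1), (+1,+3), (+4,-1). This is the pattern (-3,+1), (+1,+3), (+4,-1) repeated.
step 7: apply (-3,+1) → u=-10, v=-1
step 8: apply (+1,+3) → u=-9, v=2
step 9: apply (+4,-1) → u=-5, v=1

u=-5, v=1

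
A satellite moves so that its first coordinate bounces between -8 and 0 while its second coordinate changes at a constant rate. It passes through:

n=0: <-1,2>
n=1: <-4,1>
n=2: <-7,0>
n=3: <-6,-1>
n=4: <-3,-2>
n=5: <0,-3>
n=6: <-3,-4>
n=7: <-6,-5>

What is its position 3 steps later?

The first coordinate reflects between -8 and 0, moving 3 per step.
  step 8: -6 → -7
  step 9: -7 → -4
  step 10: -4 → -1
The second coordinate changes by -1 each step: at step 10 it is -8.

<-1,-8>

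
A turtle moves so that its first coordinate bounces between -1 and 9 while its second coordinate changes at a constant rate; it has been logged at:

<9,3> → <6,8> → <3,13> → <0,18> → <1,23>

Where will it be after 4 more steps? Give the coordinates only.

<5,43>

The first coordinate travels 3 per step and bounces off the walls at -1 and 9.
  step 5: 1 → 4
  step 6: 4 → 7
  step 7: 7 → 8
  step 8: 8 → 5
The second coordinate changes by +5 each step: at step 8 it is 43.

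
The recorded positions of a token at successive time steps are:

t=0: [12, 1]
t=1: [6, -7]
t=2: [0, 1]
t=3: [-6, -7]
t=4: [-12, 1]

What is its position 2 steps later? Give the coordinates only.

[-24, 1]

First: linear, -6 per step → -24 at step 6.
Second: cycles through 1, -7 every 2 steps. Step 6 lands at position 0 of the cycle → 1.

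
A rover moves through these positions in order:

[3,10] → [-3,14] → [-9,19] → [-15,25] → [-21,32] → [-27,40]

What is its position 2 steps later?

[-39,59]

First differences are [-6,+4], [-6,+5], [-6,+6], [-6,+7], [-6,+8]; their common second difference is [+0,+1] (constant acceleration).
step 6: [-27,40] + [-6,+9] → [-33,49]
step 7: [-33,49] + [-6,+10] → [-39,59]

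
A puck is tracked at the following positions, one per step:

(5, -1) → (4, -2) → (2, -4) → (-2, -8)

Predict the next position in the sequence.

The jumps are (-1, -1), (-2, -2), (-4, -4) — a geometric progression with ratio 2.
step 4: (-2, -8) + (-8, -8) → (-10, -16)

(-10, -16)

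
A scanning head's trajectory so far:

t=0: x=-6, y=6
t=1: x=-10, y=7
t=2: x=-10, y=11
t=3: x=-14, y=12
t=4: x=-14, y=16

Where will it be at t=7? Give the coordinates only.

The moves between consecutive positions are (-4,+1), (+0,+4), (-4,+1), (+0,+4); they repeat the 2-cycle [(-4,+1), (+0,+4)].
step 5: apply (-4,+1) → x=-18, y=17
step 6: apply (+0,+4) → x=-18, y=21
step 7: apply (-4,+1) → x=-22, y=22

x=-22, y=22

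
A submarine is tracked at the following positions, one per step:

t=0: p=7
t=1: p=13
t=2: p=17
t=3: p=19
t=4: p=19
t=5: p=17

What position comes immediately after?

First differences are +6, +4, +2, +0, -2; their common second difference is -2 (constant acceleration).
step 6: 17 − 4 → p=13

p=13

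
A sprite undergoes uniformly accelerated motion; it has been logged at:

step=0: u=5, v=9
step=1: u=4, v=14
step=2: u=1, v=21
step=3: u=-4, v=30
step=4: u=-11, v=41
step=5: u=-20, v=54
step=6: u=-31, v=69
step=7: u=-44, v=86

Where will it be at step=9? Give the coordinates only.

u=-76, v=126

Successive displacements: (-1, +5), (-3, +7), (-5, +9), (-7, +11), (-9, +13), (-11, +15), (-13, +17) — each changes by (-2, +2).
step 8: u=-44, v=86 + (-15, +19) → u=-59, v=105
step 9: u=-59, v=105 + (-17, +21) → u=-76, v=126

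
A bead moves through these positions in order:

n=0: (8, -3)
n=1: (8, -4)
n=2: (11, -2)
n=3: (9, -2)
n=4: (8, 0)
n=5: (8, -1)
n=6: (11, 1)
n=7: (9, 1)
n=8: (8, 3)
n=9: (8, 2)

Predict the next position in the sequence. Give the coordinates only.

Step-to-step displacements: (+0, -1), (+3, +2), (-2, +0), (-1, +2), (+0, -1), (+3, +2), (-2, +0), (-1, +2), (+0, -1) — a repeating cycle of length 4.
step 10: apply (+3, +2) → (11, 4)

(11, 4)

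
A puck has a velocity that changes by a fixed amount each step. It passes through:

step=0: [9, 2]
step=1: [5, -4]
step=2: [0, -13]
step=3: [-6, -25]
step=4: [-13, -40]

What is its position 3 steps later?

First differences are [-4, -6], [-5, -9], [-6, -12], [-7, -15]; their common second difference is [-1, -3] (constant acceleration).
step 5: [-13, -40] + [-8, -18] → [-21, -58]
step 6: [-21, -58] + [-9, -21] → [-30, -79]
step 7: [-30, -79] + [-10, -24] → [-40, -103]

[-40, -103]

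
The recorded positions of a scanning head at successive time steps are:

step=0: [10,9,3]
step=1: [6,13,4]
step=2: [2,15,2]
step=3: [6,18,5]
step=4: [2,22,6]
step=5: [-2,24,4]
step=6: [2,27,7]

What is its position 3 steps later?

The moves between consecutive positions are [-4,+4,+1], [-4,+2,-2], [+4,+3,+3], [-4,+4,+1], [-4,+2,-2], [+4,+3,+3]; they repeat the 3-cycle [[-4,+4,+1], [-4,+2,-2], [+4,+3,+3]].
step 7: apply [-4,+4,+1] → [-2,31,8]
step 8: apply [-4,+2,-2] → [-6,33,6]
step 9: apply [+4,+3,+3] → [-2,36,9]

[-2,36,9]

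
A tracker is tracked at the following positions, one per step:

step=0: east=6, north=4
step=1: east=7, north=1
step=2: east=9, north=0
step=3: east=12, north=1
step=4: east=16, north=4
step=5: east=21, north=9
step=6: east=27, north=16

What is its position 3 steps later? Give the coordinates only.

east=51, north=49

Taking differences between consecutive positions: (+1,-3), (+2,-1), (+3,+1), (+4,+3), (+5,+5), (+6,+7). These grow by (+1,+2) each step.
step 7: east=27, north=16 + (+7,+9) → east=34, north=25
step 8: east=34, north=25 + (+8,+11) → east=42, north=36
step 9: east=42, north=36 + (+9,+13) → east=51, north=49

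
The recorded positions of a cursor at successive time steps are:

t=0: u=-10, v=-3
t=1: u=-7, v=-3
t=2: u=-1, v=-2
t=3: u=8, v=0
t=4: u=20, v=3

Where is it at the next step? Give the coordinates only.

Successive displacements: (+3, +0), (+6, +1), (+9, +2), (+12, +3) — each changes by (+3, +1).
step 5: u=20, v=3 + (+15, +4) → u=35, v=7

u=35, v=7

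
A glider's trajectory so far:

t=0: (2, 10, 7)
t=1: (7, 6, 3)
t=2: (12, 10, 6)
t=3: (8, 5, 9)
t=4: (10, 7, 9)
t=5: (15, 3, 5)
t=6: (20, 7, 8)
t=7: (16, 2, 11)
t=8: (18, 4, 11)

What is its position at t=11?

Step-to-step displacements: (+5, -4, -4), (+5, +4, +3), (-4, -5, +3), (+2, +2, +0), (+5, -4, -4), (+5, +4, +3), (-4, -5, +3), (+2, +2, +0) — a repeating cycle of length 4.
step 9: apply (+5, -4, -4) → (23, 0, 7)
step 10: apply (+5, +4, +3) → (28, 4, 10)
step 11: apply (-4, -5, +3) → (24, -1, 13)

(24, -1, 13)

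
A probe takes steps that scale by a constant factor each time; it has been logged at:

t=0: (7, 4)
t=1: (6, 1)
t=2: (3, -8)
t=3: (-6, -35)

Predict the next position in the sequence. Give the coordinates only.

(-33, -116)

The jumps are (-1, -3), (-3, -9), (-9, -27) — a geometric progression with ratio 3.
step 4: (-6, -35) + (-27, -81) → (-33, -116)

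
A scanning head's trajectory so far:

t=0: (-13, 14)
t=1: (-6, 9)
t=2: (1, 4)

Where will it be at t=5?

Constant displacement of (+7, -5) per step.
step 3: (1, 4) + (+7, -5) → (8, -1)
step 4: (8, -1) + (+7, -5) → (15, -6)
step 5: (15, -6) + (+7, -5) → (22, -11)

(22, -11)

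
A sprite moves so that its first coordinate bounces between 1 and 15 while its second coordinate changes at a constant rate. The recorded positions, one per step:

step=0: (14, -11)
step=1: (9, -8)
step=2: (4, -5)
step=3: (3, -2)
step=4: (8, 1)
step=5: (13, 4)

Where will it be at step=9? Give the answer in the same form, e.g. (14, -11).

The first coordinate travels 5 per step and bounces off the walls at 1 and 15.
  step 6: 13 → 12
  step 7: 12 → 7
  step 8: 7 → 2
  step 9: 2 → 5
The second coordinate changes by +3 each step: at step 9 it is 16.

(5, 16)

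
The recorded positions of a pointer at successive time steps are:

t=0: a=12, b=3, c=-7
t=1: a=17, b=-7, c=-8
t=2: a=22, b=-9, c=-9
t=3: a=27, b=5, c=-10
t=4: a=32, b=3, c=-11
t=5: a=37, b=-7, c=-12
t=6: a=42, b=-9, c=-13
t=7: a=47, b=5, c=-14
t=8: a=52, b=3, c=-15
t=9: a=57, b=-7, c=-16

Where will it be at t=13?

A: linear, +5 per step → 77 at step 13.
B: cycles through 3, -7, -9, 5 every 4 steps. Step 13 lands at position 1 of the cycle → -7.
C: linear, -1 per step → -20 at step 13.

a=77, b=-7, c=-20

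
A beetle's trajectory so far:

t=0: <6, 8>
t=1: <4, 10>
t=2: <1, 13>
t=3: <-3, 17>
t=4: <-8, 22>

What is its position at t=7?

<-29, 43>

Taking differences between consecutive positions: <-2, +2>, <-3, +3>, <-4, +4>, <-5, +5>. These grow by <-1, +1> each step.
step 5: <-8, 22> + <-6, +6> → <-14, 28>
step 6: <-14, 28> + <-7, +7> → <-21, 35>
step 7: <-21, 35> + <-8, +8> → <-29, 43>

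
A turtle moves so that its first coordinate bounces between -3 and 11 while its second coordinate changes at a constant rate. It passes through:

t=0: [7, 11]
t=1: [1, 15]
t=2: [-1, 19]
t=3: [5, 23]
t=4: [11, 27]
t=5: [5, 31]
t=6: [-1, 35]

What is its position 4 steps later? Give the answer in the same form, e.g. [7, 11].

[3, 51]

The first coordinate travels 6 per step and bounces off the walls at -3 and 11.
  step 7: -1 → 1
  step 8: 1 → 7
  step 9: 7 → 9
  step 10: 9 → 3
The second coordinate changes by +4 each step: at step 10 it is 51.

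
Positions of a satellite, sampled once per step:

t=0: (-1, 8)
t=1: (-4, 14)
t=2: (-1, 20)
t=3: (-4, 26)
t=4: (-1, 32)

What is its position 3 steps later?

The first coordinate repeats the cycle [-1, -4] with period 2; step 7 mod 2 = 1, giving -4.
The second coordinate changes by +6 each step, so at step 7 it is 8 + 7·(6) = 50.

(-4, 50)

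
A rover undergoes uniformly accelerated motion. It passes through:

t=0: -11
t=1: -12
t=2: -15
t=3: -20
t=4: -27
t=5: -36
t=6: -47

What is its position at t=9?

-92

Taking differences between consecutive positions: -1, -3, -5, -7, -9, -11. These grow by -2 each step.
step 7: -47 − 13 → -60
step 8: -60 − 15 → -75
step 9: -75 − 17 → -92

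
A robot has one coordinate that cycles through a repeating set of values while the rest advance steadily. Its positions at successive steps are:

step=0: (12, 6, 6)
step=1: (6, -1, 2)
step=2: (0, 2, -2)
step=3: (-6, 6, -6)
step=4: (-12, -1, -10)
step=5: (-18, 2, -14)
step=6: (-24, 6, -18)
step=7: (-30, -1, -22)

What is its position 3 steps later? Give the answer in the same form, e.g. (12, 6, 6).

First: linear, -6 per step → -48 at step 10.
Second: cycles through 6, -1, 2 every 3 steps. Step 10 lands at position 1 of the cycle → -1.
Third: linear, -4 per step → -34 at step 10.

(-48, -1, -34)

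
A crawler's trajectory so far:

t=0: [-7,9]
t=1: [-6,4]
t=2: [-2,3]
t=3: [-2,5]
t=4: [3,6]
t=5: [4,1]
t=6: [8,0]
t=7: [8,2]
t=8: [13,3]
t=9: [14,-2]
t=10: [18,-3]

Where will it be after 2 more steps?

[23,0]

Step-to-step displacements: [+1,-5], [+4,-1], [+0,+2], [+5,+1], [+1,-5], [+4,-1], [+0,+2], [+5,+1], [+1,-5], [+4,-1] — a repeating cycle of length 4.
step 11: apply [+0,+2] → [18,-1]
step 12: apply [+5,+1] → [23,0]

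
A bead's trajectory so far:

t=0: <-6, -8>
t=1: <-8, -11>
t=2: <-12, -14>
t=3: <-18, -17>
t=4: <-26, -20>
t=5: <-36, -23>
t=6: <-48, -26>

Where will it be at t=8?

First differences are <-2, -3>, <-4, -3>, <-6, -3>, <-8, -3>, <-10, -3>, <-12, -3>; their common second difference is <-2, +0> (constant acceleration).
step 7: <-48, -26> + <-14, -3> → <-62, -29>
step 8: <-62, -29> + <-16, -3> → <-78, -32>

<-78, -32>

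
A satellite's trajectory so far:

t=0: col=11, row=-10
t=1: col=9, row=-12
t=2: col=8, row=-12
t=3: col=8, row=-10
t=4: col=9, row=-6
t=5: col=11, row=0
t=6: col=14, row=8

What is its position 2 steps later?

Successive displacements: (-2, -2), (-1, +0), (+0, +2), (+1, +4), (+2, +6), (+3, +8) — each changes by (+1, +2).
step 7: col=14, row=8 + (+4, +10) → col=18, row=18
step 8: col=18, row=18 + (+5, +12) → col=23, row=30

col=23, row=30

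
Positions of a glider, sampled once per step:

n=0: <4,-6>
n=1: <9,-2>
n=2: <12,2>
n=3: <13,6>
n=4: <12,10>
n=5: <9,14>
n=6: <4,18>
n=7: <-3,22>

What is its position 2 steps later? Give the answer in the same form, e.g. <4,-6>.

<-23,30>

Taking differences between consecutive positions: <+5,+4>, <+3,+4>, <+1,+4>, <-1,+4>, <-3,+4>, <-5,+4>, <-7,+4>. These grow by <-2,+0> each step.
step 8: <-3,22> + <-9,+4> → <-12,26>
step 9: <-12,26> + <-11,+4> → <-23,30>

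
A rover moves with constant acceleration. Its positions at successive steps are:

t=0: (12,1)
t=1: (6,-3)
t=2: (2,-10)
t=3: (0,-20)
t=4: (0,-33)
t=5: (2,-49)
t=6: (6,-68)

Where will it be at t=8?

(20,-115)

First differences are (-6,-4), (-4,-7), (-2,-10), (+0,-13), (+2,-16), (+4,-19); their common second difference is (+2,-3) (constant acceleration).
step 7: (6,-68) + (+6,-22) → (12,-90)
step 8: (12,-90) + (+8,-25) → (20,-115)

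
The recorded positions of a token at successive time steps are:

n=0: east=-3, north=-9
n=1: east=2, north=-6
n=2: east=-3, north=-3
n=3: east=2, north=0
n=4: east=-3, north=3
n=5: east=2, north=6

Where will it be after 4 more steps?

east=2, north=18

The east coordinate repeats the cycle [-3, 2] with period 2; step 9 mod 2 = 1, giving 2.
The north coordinate changes by +3 each step, so at step 9 it is -9 + 9·(3) = 18.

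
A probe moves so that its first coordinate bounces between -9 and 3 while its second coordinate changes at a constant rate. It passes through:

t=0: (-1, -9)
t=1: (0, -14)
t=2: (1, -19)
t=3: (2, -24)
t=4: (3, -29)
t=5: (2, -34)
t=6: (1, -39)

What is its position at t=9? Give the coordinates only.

(-2, -54)

The first coordinate reflects between -9 and 3, moving 1 per step.
  step 7: 1 → 0
  step 8: 0 → -1
  step 9: -1 → -2
The second coordinate changes by -5 each step: at step 9 it is -54.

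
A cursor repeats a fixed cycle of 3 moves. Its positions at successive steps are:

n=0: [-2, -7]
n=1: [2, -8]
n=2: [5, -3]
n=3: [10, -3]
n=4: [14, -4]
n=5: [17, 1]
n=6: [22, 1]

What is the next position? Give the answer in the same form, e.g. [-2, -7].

[26, 0]

Differencing gives [+4, -1], [+3, +5], [+5, +0], [+4, -1], [+3, +5], [+5, +0]. This is the pattern [+4, -1], [+3, +5], [+5, +0] repeated.
step 7: apply [+4, -1] → [26, 0]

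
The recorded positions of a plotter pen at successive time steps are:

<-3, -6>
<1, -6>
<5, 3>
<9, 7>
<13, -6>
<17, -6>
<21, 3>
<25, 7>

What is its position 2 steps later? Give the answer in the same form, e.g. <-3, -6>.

<33, -6>

The first coordinate changes by +4 each step, so at step 9 it is -3 + 9·(4) = 33.
The second coordinate repeats the cycle [-6, -6, 3, 7] with period 4; step 9 mod 4 = 1, giving -6.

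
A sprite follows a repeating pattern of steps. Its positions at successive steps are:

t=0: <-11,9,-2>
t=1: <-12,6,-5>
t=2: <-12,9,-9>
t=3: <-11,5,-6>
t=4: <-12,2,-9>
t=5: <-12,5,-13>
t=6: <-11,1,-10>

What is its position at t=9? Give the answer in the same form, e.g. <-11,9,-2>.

<-11,-3,-14>

Step-to-step displacements: <-1,-3,-3>, <+0,+3,-4>, <+1,-4,+3>, <-1,-3,-3>, <+0,+3,-4>, <+1,-4,+3> — a repeating cycle of length 3.
step 7: apply <-1,-3,-3> → <-12,-2,-13>
step 8: apply <+0,+3,-4> → <-12,1,-17>
step 9: apply <+1,-4,+3> → <-11,-3,-14>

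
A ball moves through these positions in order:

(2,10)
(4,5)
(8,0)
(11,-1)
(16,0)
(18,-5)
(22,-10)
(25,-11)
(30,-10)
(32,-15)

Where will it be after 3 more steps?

(44,-20)

Differencing gives (+2,-5), (+4,-5), (+3,-1), (+5,+1), (+2,-5), (+4,-5), (+3,-1), (+5,+1), (+2,-5). This is the pattern (+2,-5), (+4,-5), (+3,-1), (+5,+1) repeated.
step 10: apply (+4,-5) → (36,-20)
step 11: apply (+3,-1) → (39,-21)
step 12: apply (+5,+1) → (44,-20)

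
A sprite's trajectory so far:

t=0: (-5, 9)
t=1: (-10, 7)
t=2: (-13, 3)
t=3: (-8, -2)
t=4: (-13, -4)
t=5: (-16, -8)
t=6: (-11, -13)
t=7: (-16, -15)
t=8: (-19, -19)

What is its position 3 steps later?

(-22, -30)

The moves between consecutive positions are (-5, -2), (-3, -4), (+5, -5), (-5, -2), (-3, -4), (+5, -5), (-5, -2), (-3, -4); they repeat the 3-cycle [(-5, -2), (-3, -4), (+5, -5)].
step 9: apply (+5, -5) → (-14, -24)
step 10: apply (-5, -2) → (-19, -26)
step 11: apply (-3, -4) → (-22, -30)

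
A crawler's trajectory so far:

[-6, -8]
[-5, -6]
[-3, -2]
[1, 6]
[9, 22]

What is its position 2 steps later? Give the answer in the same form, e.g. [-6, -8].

[57, 118]

The jumps are [+1, +2], [+2, +4], [+4, +8], [+8, +16] — a geometric progression with ratio 2.
step 5: [9, 22] + [+16, +32] → [25, 54]
step 6: [25, 54] + [+32, +64] → [57, 118]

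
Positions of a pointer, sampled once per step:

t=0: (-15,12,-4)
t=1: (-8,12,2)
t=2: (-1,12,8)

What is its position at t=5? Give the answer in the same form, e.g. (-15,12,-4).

The position changes by (+7,+0,+6) every step.
step 3: (-1,12,8) + (+7,+0,+6) → (6,12,14)
step 4: (6,12,14) + (+7,+0,+6) → (13,12,20)
step 5: (13,12,20) + (+7,+0,+6) → (20,12,26)

(20,12,26)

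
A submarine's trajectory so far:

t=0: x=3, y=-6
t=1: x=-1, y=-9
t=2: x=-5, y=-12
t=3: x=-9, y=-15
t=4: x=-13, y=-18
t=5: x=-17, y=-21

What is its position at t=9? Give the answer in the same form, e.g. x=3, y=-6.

The position changes by (-4, -3) every step.
step 6: x=-17, y=-21 + (-4, -3) → x=-21, y=-24
step 7: x=-21, y=-24 + (-4, -3) → x=-25, y=-27
step 8: x=-25, y=-27 + (-4, -3) → x=-29, y=-30
step 9: x=-29, y=-30 + (-4, -3) → x=-33, y=-33

x=-33, y=-33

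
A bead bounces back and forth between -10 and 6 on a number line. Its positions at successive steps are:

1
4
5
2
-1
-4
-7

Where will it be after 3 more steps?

The value travels 3 per step and bounces off the walls at -10 and 6.
  step 7: -7 → -10
  step 8: -10 → -7
  step 9: -7 → -4

-4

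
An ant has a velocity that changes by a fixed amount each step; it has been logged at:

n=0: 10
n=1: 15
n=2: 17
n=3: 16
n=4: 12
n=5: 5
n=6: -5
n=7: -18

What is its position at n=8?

Taking differences between consecutive positions: +5, +2, -1, -4, -7, -10, -13. These grow by -3 each step.
step 8: -18 − 16 → -34

-34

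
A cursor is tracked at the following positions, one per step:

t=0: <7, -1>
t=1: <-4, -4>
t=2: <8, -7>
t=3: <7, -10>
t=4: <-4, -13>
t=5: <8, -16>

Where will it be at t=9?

The first coordinate repeats the cycle [7, -4, 8] with period 3; step 9 mod 3 = 0, giving 7.
The second coordinate changes by -3 each step, so at step 9 it is -1 + 9·(-3) = -28.

<7, -28>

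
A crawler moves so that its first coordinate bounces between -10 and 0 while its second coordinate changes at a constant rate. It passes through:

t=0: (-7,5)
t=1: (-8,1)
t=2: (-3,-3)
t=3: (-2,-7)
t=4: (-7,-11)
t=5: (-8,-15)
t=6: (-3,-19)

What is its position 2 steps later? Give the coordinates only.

(-7,-27)

The first coordinate travels 5 per step and bounces off the walls at -10 and 0.
  step 7: -3 → -2
  step 8: -2 → -7
The second coordinate changes by -4 each step: at step 8 it is -27.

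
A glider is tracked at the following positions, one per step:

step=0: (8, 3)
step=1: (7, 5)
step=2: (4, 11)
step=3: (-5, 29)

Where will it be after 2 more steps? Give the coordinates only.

(-113, 245)

Consecutive displacements (-1, +2), (-3, +6), (-9, +18) scale by a factor of 3 each step.
step 4: (-5, 29) + (-27, +54) → (-32, 83)
step 5: (-32, 83) + (-81, +162) → (-113, 245)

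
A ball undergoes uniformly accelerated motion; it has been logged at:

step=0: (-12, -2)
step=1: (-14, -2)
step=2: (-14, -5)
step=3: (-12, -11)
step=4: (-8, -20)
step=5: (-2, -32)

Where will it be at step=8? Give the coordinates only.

(28, -86)

First differences are (-2, +0), (+0, -3), (+2, -6), (+4, -9), (+6, -12); their common second difference is (+2, -3) (constant acceleration).
step 6: (-2, -32) + (+8, -15) → (6, -47)
step 7: (6, -47) + (+10, -18) → (16, -65)
step 8: (16, -65) + (+12, -21) → (28, -86)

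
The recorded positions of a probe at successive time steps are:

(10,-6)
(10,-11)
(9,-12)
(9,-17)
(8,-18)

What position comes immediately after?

(8,-23)

The moves between consecutive positions are (+0,-5), (-1,-1), (+0,-5), (-1,-1); they repeat the 2-cycle [(+0,-5), (-1,-1)].
step 5: apply (+0,-5) → (8,-23)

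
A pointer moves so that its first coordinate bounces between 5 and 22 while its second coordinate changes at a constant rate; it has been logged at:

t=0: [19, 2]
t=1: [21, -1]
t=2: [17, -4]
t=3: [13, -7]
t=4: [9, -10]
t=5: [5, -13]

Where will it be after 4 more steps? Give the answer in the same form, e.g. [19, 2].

[21, -25]

The first coordinate travels 4 per step and bounces off the walls at 5 and 22.
  step 6: 5 → 9
  step 7: 9 → 13
  step 8: 13 → 17
  step 9: 17 → 21
The second coordinate changes by -3 each step: at step 9 it is -25.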